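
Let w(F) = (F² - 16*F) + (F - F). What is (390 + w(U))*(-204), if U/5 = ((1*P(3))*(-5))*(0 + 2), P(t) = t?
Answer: -5159160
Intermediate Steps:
U = -150 (U = 5*(((1*3)*(-5))*(0 + 2)) = 5*((3*(-5))*2) = 5*(-15*2) = 5*(-30) = -150)
w(F) = F² - 16*F (w(F) = (F² - 16*F) + 0 = F² - 16*F)
(390 + w(U))*(-204) = (390 - 150*(-16 - 150))*(-204) = (390 - 150*(-166))*(-204) = (390 + 24900)*(-204) = 25290*(-204) = -5159160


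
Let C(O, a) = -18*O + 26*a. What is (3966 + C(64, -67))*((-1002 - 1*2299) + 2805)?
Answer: -531712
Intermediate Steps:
(3966 + C(64, -67))*((-1002 - 1*2299) + 2805) = (3966 + (-18*64 + 26*(-67)))*((-1002 - 1*2299) + 2805) = (3966 + (-1152 - 1742))*((-1002 - 2299) + 2805) = (3966 - 2894)*(-3301 + 2805) = 1072*(-496) = -531712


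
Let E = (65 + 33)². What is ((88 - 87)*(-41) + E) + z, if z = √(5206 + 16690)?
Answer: 9563 + 2*√5474 ≈ 9711.0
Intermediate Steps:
E = 9604 (E = 98² = 9604)
z = 2*√5474 (z = √21896 = 2*√5474 ≈ 147.97)
((88 - 87)*(-41) + E) + z = ((88 - 87)*(-41) + 9604) + 2*√5474 = (1*(-41) + 9604) + 2*√5474 = (-41 + 9604) + 2*√5474 = 9563 + 2*√5474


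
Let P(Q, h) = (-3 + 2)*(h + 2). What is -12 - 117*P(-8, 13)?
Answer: 1743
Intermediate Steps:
P(Q, h) = -2 - h (P(Q, h) = -(2 + h) = -2 - h)
-12 - 117*P(-8, 13) = -12 - 117*(-2 - 1*13) = -12 - 117*(-2 - 13) = -12 - 117*(-15) = -12 + 1755 = 1743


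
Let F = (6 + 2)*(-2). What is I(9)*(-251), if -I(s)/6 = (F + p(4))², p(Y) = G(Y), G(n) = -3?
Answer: 543666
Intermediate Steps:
F = -16 (F = 8*(-2) = -16)
p(Y) = -3
I(s) = -2166 (I(s) = -6*(-16 - 3)² = -6*(-19)² = -6*361 = -2166)
I(9)*(-251) = -2166*(-251) = 543666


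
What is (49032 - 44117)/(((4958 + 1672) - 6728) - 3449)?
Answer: -4915/3547 ≈ -1.3857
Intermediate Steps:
(49032 - 44117)/(((4958 + 1672) - 6728) - 3449) = 4915/((6630 - 6728) - 3449) = 4915/(-98 - 3449) = 4915/(-3547) = 4915*(-1/3547) = -4915/3547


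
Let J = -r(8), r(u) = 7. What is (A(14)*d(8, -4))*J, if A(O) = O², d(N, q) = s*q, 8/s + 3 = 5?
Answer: 21952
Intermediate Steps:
s = 4 (s = 8/(-3 + 5) = 8/2 = 8*(½) = 4)
d(N, q) = 4*q
J = -7 (J = -1*7 = -7)
(A(14)*d(8, -4))*J = (14²*(4*(-4)))*(-7) = (196*(-16))*(-7) = -3136*(-7) = 21952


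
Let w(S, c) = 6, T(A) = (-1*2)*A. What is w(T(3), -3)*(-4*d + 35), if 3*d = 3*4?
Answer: 114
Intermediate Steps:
d = 4 (d = (3*4)/3 = (⅓)*12 = 4)
T(A) = -2*A
w(T(3), -3)*(-4*d + 35) = 6*(-4*4 + 35) = 6*(-16 + 35) = 6*19 = 114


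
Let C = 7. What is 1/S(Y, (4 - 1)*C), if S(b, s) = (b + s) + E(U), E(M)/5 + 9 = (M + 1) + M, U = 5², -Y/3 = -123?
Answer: 1/600 ≈ 0.0016667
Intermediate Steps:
Y = 369 (Y = -3*(-123) = 369)
U = 25
E(M) = -40 + 10*M (E(M) = -45 + 5*((M + 1) + M) = -45 + 5*((1 + M) + M) = -45 + 5*(1 + 2*M) = -45 + (5 + 10*M) = -40 + 10*M)
S(b, s) = 210 + b + s (S(b, s) = (b + s) + (-40 + 10*25) = (b + s) + (-40 + 250) = (b + s) + 210 = 210 + b + s)
1/S(Y, (4 - 1)*C) = 1/(210 + 369 + (4 - 1)*7) = 1/(210 + 369 + 3*7) = 1/(210 + 369 + 21) = 1/600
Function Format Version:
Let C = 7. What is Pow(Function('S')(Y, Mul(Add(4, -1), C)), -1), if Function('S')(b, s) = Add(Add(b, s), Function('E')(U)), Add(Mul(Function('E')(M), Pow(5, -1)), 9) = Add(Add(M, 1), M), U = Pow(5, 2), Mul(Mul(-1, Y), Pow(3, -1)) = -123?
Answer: Rational(1, 600) ≈ 0.0016667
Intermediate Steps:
Y = 369 (Y = Mul(-3, -123) = 369)
U = 25
Function('E')(M) = Add(-40, Mul(10, M)) (Function('E')(M) = Add(-45, Mul(5, Add(Add(M, 1), M))) = Add(-45, Mul(5, Add(Add(1, M), M))) = Add(-45, Mul(5, Add(1, Mul(2, M)))) = Add(-45, Add(5, Mul(10, M))) = Add(-40, Mul(10, M)))
Function('S')(b, s) = Add(210, b, s) (Function('S')(b, s) = Add(Add(b, s), Add(-40, Mul(10, 25))) = Add(Add(b, s), Add(-40, 250)) = Add(Add(b, s), 210) = Add(210, b, s))
Pow(Function('S')(Y, Mul(Add(4, -1), C)), -1) = Pow(Add(210, 369, Mul(Add(4, -1), 7)), -1) = Pow(Add(210, 369, Mul(3, 7)), -1) = Pow(Add(210, 369, 21), -1) = Pow(600, -1) = Rational(1, 600)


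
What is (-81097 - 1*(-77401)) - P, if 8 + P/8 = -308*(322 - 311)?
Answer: 23472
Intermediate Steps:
P = -27168 (P = -64 + 8*(-308*(322 - 311)) = -64 + 8*(-308*11) = -64 + 8*(-3388) = -64 - 27104 = -27168)
(-81097 - 1*(-77401)) - P = (-81097 - 1*(-77401)) - 1*(-27168) = (-81097 + 77401) + 27168 = -3696 + 27168 = 23472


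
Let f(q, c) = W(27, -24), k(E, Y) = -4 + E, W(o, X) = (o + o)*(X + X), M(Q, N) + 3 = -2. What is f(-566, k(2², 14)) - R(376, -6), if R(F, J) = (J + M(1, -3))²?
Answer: -2713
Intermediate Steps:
M(Q, N) = -5 (M(Q, N) = -3 - 2 = -5)
W(o, X) = 4*X*o (W(o, X) = (2*o)*(2*X) = 4*X*o)
R(F, J) = (-5 + J)² (R(F, J) = (J - 5)² = (-5 + J)²)
f(q, c) = -2592 (f(q, c) = 4*(-24)*27 = -2592)
f(-566, k(2², 14)) - R(376, -6) = -2592 - (-5 - 6)² = -2592 - 1*(-11)² = -2592 - 1*121 = -2592 - 121 = -2713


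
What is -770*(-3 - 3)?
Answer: 4620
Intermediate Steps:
-770*(-3 - 3) = -770*(-6) = -385*(-12) = 4620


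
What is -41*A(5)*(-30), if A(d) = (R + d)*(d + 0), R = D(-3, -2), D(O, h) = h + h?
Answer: 6150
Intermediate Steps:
D(O, h) = 2*h
R = -4 (R = 2*(-2) = -4)
A(d) = d*(-4 + d) (A(d) = (-4 + d)*(d + 0) = (-4 + d)*d = d*(-4 + d))
-41*A(5)*(-30) = -41*(5*(-4 + 5))*(-30) = -41*(5*1)*(-30) = -41*5*(-30) = -205*(-30) = -1*(-6150) = 6150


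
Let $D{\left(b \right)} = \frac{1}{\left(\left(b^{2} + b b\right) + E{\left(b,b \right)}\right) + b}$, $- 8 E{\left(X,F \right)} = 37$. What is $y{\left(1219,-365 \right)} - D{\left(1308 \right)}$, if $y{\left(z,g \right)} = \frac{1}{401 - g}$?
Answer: $\frac{27378123}{20976336266} \approx 0.0013052$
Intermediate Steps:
$E{\left(X,F \right)} = - \frac{37}{8}$ ($E{\left(X,F \right)} = \left(- \frac{1}{8}\right) 37 = - \frac{37}{8}$)
$D{\left(b \right)} = \frac{1}{- \frac{37}{8} + b + 2 b^{2}}$ ($D{\left(b \right)} = \frac{1}{\left(\left(b^{2} + b b\right) - \frac{37}{8}\right) + b} = \frac{1}{\left(\left(b^{2} + b^{2}\right) - \frac{37}{8}\right) + b} = \frac{1}{\left(2 b^{2} - \frac{37}{8}\right) + b} = \frac{1}{\left(- \frac{37}{8} + 2 b^{2}\right) + b} = \frac{1}{- \frac{37}{8} + b + 2 b^{2}}$)
$y{\left(1219,-365 \right)} - D{\left(1308 \right)} = - \frac{1}{-401 - 365} - \frac{8}{-37 + 8 \cdot 1308 + 16 \cdot 1308^{2}} = - \frac{1}{-766} - \frac{8}{-37 + 10464 + 16 \cdot 1710864} = \left(-1\right) \left(- \frac{1}{766}\right) - \frac{8}{-37 + 10464 + 27373824} = \frac{1}{766} - \frac{8}{27384251} = \frac{27378123}{20976336266}$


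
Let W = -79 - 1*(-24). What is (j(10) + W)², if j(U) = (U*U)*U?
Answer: 893025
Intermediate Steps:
W = -55 (W = -79 + 24 = -55)
j(U) = U³ (j(U) = U²*U = U³)
(j(10) + W)² = (10³ - 55)² = (1000 - 55)² = 945² = 893025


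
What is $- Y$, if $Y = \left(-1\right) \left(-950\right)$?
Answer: $-950$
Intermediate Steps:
$Y = 950$
$- Y = \left(-1\right) 950 = -950$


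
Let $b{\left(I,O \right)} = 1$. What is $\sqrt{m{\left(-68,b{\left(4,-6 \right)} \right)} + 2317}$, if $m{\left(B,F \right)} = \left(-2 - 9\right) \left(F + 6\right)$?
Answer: $8 \sqrt{35} \approx 47.329$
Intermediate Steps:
$m{\left(B,F \right)} = -66 - 11 F$ ($m{\left(B,F \right)} = - 11 \left(6 + F\right) = -66 - 11 F$)
$\sqrt{m{\left(-68,b{\left(4,-6 \right)} \right)} + 2317} = \sqrt{\left(-66 - 11\right) + 2317} = \sqrt{-77 + 2317} = \sqrt{2240} = 8 \sqrt{35}$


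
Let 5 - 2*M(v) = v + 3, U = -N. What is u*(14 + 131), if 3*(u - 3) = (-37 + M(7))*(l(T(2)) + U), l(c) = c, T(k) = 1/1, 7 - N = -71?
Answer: 884645/6 ≈ 1.4744e+5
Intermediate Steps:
N = 78 (N = 7 - 1*(-71) = 7 + 71 = 78)
T(k) = 1
U = -78 (U = -1*78 = -78)
M(v) = 1 - v/2 (M(v) = 5/2 - (v + 3)/2 = 5/2 - (3 + v)/2 = 5/2 + (-3/2 - v/2) = 1 - v/2)
u = 6101/6 (u = 3 + ((-37 + (1 - 1/2*7))*(1 - 78))/3 = 3 + ((-37 + (1 - 7/2))*(-77))/3 = 3 + ((-37 - 5/2)*(-77))/3 = 3 + (-79/2*(-77))/3 = 3 + (1/3)*(6083/2) = 3 + 6083/6 = 6101/6 ≈ 1016.8)
u*(14 + 131) = 6101*(14 + 131)/6 = (6101/6)*145 = 884645/6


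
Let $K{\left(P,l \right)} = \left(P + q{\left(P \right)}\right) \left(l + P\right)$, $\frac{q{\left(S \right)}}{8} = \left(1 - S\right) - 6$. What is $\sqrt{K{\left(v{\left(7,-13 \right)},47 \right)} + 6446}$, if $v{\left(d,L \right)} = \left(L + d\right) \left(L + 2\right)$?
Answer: $2 i \sqrt{12570} \approx 224.23 i$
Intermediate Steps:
$q{\left(S \right)} = -40 - 8 S$ ($q{\left(S \right)} = 8 \left(\left(1 - S\right) - 6\right) = 8 \left(-5 - S\right) = -40 - 8 S$)
$v{\left(d,L \right)} = \left(2 + L\right) \left(L + d\right)$ ($v{\left(d,L \right)} = \left(L + d\right) \left(2 + L\right) = \left(2 + L\right) \left(L + d\right)$)
$K{\left(P,l \right)} = \left(-40 - 7 P\right) \left(P + l\right)$ ($K{\left(P,l \right)} = \left(P - \left(40 + 8 P\right)\right) \left(l + P\right) = \left(-40 - 7 P\right) \left(P + l\right)$)
$\sqrt{K{\left(v{\left(7,-13 \right)},47 \right)} + 6446} = \sqrt{\left(- 40 \left(\left(-13\right)^{2} + 2 \left(-13\right) + 2 \cdot 7 - 91\right) - 1880 - 7 \left(\left(-13\right)^{2} + 2 \left(-13\right) + 2 \cdot 7 - 91\right)^{2} - 7 \left(\left(-13\right)^{2} + 2 \left(-13\right) + 2 \cdot 7 - 91\right) 47\right) + 6446} = \sqrt{\left(- 40 \left(169 - 26 + 14 - 91\right) - 1880 - 7 \left(169 - 26 + 14 - 91\right)^{2} - 7 \left(169 - 26 + 14 - 91\right) 47\right) + 6446} = \sqrt{\left(\left(-40\right) 66 - 1880 - 7 \cdot 66^{2} - 462 \cdot 47\right) + 6446} = \sqrt{\left(-2640 - 1880 - 30492 - 21714\right) + 6446} = \sqrt{-56726 + 6446} = \sqrt{-50280} = 2 i \sqrt{12570}$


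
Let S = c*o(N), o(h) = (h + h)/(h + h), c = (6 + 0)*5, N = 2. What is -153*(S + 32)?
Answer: -9486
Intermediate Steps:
c = 30 (c = 6*5 = 30)
o(h) = 1 (o(h) = (2*h)/((2*h)) = (2*h)*(1/(2*h)) = 1)
S = 30 (S = 30*1 = 30)
-153*(S + 32) = -153*(30 + 32) = -153*62 = -9486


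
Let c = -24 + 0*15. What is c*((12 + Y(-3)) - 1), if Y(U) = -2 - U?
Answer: -288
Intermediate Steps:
c = -24 (c = -24 + 0 = -24)
c*((12 + Y(-3)) - 1) = -24*((12 + (-2 - 1*(-3))) - 1) = -24*((12 + (-2 + 3)) - 1) = -24*((12 + 1) - 1) = -24*(13 - 1) = -24*12 = -288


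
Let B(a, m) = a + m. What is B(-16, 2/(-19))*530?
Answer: -162180/19 ≈ -8535.8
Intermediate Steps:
B(-16, 2/(-19))*530 = (-16 + 2/(-19))*530 = (-16 + 2*(-1/19))*530 = (-16 - 2/19)*530 = -306/19*530 = -162180/19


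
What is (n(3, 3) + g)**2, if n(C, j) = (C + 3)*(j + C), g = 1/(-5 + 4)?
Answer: 1225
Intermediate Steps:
g = -1 (g = 1/(-1) = -1)
n(C, j) = (3 + C)*(C + j)
(n(3, 3) + g)**2 = ((3**2 + 3*3 + 3*3 + 3*3) - 1)**2 = ((9 + 9 + 9 + 9) - 1)**2 = (36 - 1)**2 = 35**2 = 1225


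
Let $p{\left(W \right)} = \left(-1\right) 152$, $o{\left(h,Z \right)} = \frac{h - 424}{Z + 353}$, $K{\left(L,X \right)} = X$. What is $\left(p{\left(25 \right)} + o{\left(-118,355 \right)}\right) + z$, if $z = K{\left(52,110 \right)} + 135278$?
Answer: $\frac{47873273}{354} \approx 1.3524 \cdot 10^{5}$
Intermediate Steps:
$z = 135388$ ($z = 110 + 135278 = 135388$)
$o{\left(h,Z \right)} = \frac{-424 + h}{353 + Z}$
$p{\left(W \right)} = -152$
$\left(p{\left(25 \right)} + o{\left(-118,355 \right)}\right) + z = \left(-152 + \frac{-424 - 118}{353 + 355}\right) + 135388 = \left(-152 + \frac{1}{708} \left(-542\right)\right) + 135388 = \left(-152 - \frac{271}{354}\right) + 135388 = - \frac{54079}{354} + 135388 = \frac{47873273}{354}$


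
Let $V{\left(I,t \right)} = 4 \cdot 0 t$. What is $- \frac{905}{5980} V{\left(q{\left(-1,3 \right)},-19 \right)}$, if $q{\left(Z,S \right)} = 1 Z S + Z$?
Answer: $0$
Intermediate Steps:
$q{\left(Z,S \right)} = Z + S Z$ ($q{\left(Z,S \right)} = Z S + Z = S Z + Z = Z + S Z$)
$V{\left(I,t \right)} = 0$ ($V{\left(I,t \right)} = 0 t = 0$)
$- \frac{905}{5980} V{\left(q{\left(-1,3 \right)},-19 \right)} = - \frac{905}{5980} \cdot 0 = \left(-905\right) \frac{1}{5980} \cdot 0 = \left(- \frac{181}{1196}\right) 0 = 0$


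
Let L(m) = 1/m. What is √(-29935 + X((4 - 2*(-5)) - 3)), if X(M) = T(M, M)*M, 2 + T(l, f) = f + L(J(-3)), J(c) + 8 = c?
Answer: I*√29837 ≈ 172.73*I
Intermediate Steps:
J(c) = -8 + c
T(l, f) = -23/11 + f (T(l, f) = -2 + (f + 1/(-8 - 3)) = -2 + (f + 1/(-11)) = -2 + (f - 1/11) = -2 + (-1/11 + f) = -23/11 + f)
X(M) = M*(-23/11 + M) (X(M) = (-23/11 + M)*M = M*(-23/11 + M))
√(-29935 + X((4 - 2*(-5)) - 3)) = √(-29935 + ((4 - 2*(-5)) - 3)*(-23 + 11*((4 - 2*(-5)) - 3))/11) = √(-29935 + ((4 + 10) - 3)*(-23 + 11*((4 + 10) - 3))/11) = √(-29935 + (14 - 3)*(-23 + 11*(14 - 3))/11) = √(-29935 + (1/11)*11*(-23 + 11*11)) = √(-29935 + (1/11)*11*(-23 + 121)) = √(-29935 + (1/11)*11*98) = √(-29935 + 98) = √(-29837) = I*√29837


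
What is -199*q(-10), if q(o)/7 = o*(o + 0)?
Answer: -139300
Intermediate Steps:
q(o) = 7*o² (q(o) = 7*(o*(o + 0)) = 7*(o*o) = 7*o²)
-199*q(-10) = -1393*(-10)² = -1393*100 = -199*700 = -139300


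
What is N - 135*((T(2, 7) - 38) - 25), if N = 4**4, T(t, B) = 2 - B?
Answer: 9436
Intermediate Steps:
N = 256
N - 135*((T(2, 7) - 38) - 25) = 256 - 135*(((2 - 1*7) - 38) - 25) = 256 - 135*(((2 - 7) - 38) - 25) = 256 - 135*((-5 - 38) - 25) = 256 - 135*(-43 - 25) = 256 - 135*(-68) = 256 + 9180 = 9436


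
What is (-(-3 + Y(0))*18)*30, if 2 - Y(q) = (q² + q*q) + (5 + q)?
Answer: 3240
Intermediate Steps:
Y(q) = -3 - q - 2*q² (Y(q) = 2 - ((q² + q*q) + (5 + q)) = 2 - ((q² + q²) + (5 + q)) = 2 - (2*q² + (5 + q)) = 2 - (5 + q + 2*q²) = 2 + (-5 - q - 2*q²) = -3 - q - 2*q²)
(-(-3 + Y(0))*18)*30 = (-(-3 + (-3 - 1*0 - 2*0²))*18)*30 = (-(-3 + (-3 + 0 - 2*0))*18)*30 = (-(-3 + (-3 + 0 + 0))*18)*30 = (-(-3 - 3)*18)*30 = (-1*(-6)*18)*30 = (6*18)*30 = 108*30 = 3240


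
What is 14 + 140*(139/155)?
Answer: 4326/31 ≈ 139.55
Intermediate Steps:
14 + 140*(139/155) = 14 + 3892/31 = 4326/31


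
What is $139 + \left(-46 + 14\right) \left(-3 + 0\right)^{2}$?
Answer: $-149$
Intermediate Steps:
$139 + \left(-46 + 14\right) \left(-3 + 0\right)^{2} = 139 - 32 \left(-3\right)^{2} = 139 - 288 = -149$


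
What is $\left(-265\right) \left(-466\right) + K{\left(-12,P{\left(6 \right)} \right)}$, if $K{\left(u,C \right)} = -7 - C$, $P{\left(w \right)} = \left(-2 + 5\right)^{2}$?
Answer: $123474$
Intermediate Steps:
$P{\left(w \right)} = 9$ ($P{\left(w \right)} = 3^{2} = 9$)
$\left(-265\right) \left(-466\right) + K{\left(-12,P{\left(6 \right)} \right)} = \left(-265\right) \left(-466\right) - 16 = 123490 - 16 = 123474$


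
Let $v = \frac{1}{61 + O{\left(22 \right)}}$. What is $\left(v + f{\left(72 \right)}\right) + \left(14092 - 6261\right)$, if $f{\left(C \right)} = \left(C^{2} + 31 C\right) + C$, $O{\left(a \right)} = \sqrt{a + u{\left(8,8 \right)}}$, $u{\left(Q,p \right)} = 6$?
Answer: $\frac{56573128}{3693} - \frac{2 \sqrt{7}}{3693} \approx 15319.0$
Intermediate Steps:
$O{\left(a \right)} = \sqrt{6 + a}$ ($O{\left(a \right)} = \sqrt{a + 6} = \sqrt{6 + a}$)
$v = \frac{1}{61 + 2 \sqrt{7}}$ ($v = \frac{1}{61 + \sqrt{6 + 22}} = \frac{1}{61 + \sqrt{28}} = \frac{1}{61 + 2 \sqrt{7}} \approx 0.015085$)
$f{\left(C \right)} = C^{2} + 32 C$
$\left(v + f{\left(72 \right)}\right) + \left(14092 - 6261\right) = \left(\left(\frac{61}{3693} - \frac{2 \sqrt{7}}{3693}\right) + 72 \left(32 + 72\right)\right) + \left(14092 - 6261\right) = \left(\left(\frac{61}{3693} - \frac{2 \sqrt{7}}{3693}\right) + 72 \cdot 104\right) + 7831 = \left(\left(\frac{61}{3693} - \frac{2 \sqrt{7}}{3693}\right) + 7488\right) + 7831 = \left(\frac{27653245}{3693} - \frac{2 \sqrt{7}}{3693}\right) + 7831 = \frac{56573128}{3693} - \frac{2 \sqrt{7}}{3693}$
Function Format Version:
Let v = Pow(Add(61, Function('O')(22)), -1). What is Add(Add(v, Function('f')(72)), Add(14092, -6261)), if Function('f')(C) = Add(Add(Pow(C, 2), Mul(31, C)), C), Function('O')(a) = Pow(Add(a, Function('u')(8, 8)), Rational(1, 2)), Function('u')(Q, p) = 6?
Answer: Add(Rational(56573128, 3693), Mul(Rational(-2, 3693), Pow(7, Rational(1, 2)))) ≈ 15319.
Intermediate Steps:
Function('O')(a) = Pow(Add(6, a), Rational(1, 2)) (Function('O')(a) = Pow(Add(a, 6), Rational(1, 2)) = Pow(Add(6, a), Rational(1, 2)))
v = Pow(Add(61, Mul(2, Pow(7, Rational(1, 2)))), -1) (v = Pow(Add(61, Pow(Add(6, 22), Rational(1, 2))), -1) = Pow(Add(61, Pow(28, Rational(1, 2))), -1) = Pow(Add(61, Mul(2, Pow(7, Rational(1, 2)))), -1) ≈ 0.015085)
Function('f')(C) = Add(Pow(C, 2), Mul(32, C))
Add(Add(v, Function('f')(72)), Add(14092, -6261)) = Add(Add(Add(Rational(61, 3693), Mul(Rational(-2, 3693), Pow(7, Rational(1, 2)))), Mul(72, Add(32, 72))), Add(14092, -6261)) = Add(Add(Add(Rational(61, 3693), Mul(Rational(-2, 3693), Pow(7, Rational(1, 2)))), Mul(72, 104)), 7831) = Add(Add(Add(Rational(61, 3693), Mul(Rational(-2, 3693), Pow(7, Rational(1, 2)))), 7488), 7831) = Add(Add(Rational(27653245, 3693), Mul(Rational(-2, 3693), Pow(7, Rational(1, 2)))), 7831) = Add(Rational(56573128, 3693), Mul(Rational(-2, 3693), Pow(7, Rational(1, 2))))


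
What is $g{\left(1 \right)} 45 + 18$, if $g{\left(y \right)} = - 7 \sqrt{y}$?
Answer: $-297$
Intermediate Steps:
$g{\left(1 \right)} 45 + 18 = - 7 \sqrt{1} \cdot 45 + 18 = \left(-7\right) 1 \cdot 45 + 18 = \left(-7\right) 45 + 18 = -315 + 18 = -297$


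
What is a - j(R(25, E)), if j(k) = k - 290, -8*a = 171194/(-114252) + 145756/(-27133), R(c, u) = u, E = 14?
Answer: 3433048426321/12399998064 ≈ 276.86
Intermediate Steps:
a = 10648960657/12399998064 (a = -(171194/(-114252) + 145756/(-27133))/8 = -(171194*(-1/114252) + 145756*(-1/27133))/8 = -(-85597/57126 - 145756/27133)/8 = -⅛*(-10648960657/1549999758) = 10648960657/12399998064 ≈ 0.85879)
j(k) = -290 + k
a - j(R(25, E)) = 10648960657/12399998064 - (-290 + 14) = 10648960657/12399998064 - 1*(-276) = 10648960657/12399998064 + 276 = 3433048426321/12399998064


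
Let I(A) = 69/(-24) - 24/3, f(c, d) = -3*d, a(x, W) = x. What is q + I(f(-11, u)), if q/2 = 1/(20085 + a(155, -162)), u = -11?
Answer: -55027/5060 ≈ -10.875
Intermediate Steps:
I(A) = -87/8 (I(A) = 69*(-1/24) - 24*⅓ = -23/8 - 8 = -87/8)
q = 1/10120 (q = 2/(20085 + 155) = 2/20240 = 2*(1/20240) = 1/10120 ≈ 9.8814e-5)
q + I(f(-11, u)) = 1/10120 - 87/8 = -55027/5060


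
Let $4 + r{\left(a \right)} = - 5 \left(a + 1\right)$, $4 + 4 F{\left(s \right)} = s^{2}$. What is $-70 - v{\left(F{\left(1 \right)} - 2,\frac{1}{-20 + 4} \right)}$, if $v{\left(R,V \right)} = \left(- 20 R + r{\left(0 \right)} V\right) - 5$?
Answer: $- \frac{1929}{16} \approx -120.56$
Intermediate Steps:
$F{\left(s \right)} = -1 + \frac{s^{2}}{4}$
$r{\left(a \right)} = -9 - 5 a$ ($r{\left(a \right)} = -4 - 5 \left(a + 1\right) = -4 - 5 \left(1 + a\right) = -4 - \left(5 + 5 a\right) = -9 - 5 a$)
$v{\left(R,V \right)} = -5 - 20 R - 9 V$ ($v{\left(R,V \right)} = \left(- 20 R + \left(-9 - 0\right) V\right) - 5 = \left(- 20 R + \left(-9 + 0\right) V\right) - 5 = \left(- 20 R - 9 V\right) - 5 = -5 - 20 R - 9 V$)
$-70 - v{\left(F{\left(1 \right)} - 2,\frac{1}{-20 + 4} \right)} = -70 - \left(-5 - 20 \left(\left(-1 + \frac{1^{2}}{4}\right) - 2\right) - \frac{9}{-20 + 4}\right) = -70 - \left(-5 - 20 \left(\left(-1 + \frac{1}{4} \cdot 1\right) - 2\right) - \frac{9}{-16}\right) = -70 - \left(-5 - 20 \left(\left(-1 + \frac{1}{4}\right) - 2\right) - - \frac{9}{16}\right) = -70 - \left(-5 - 20 \left(- \frac{3}{4} - 2\right) + \frac{9}{16}\right) = -70 - \left(-5 - -55 + \frac{9}{16}\right) = -70 - \left(-5 + 55 + \frac{9}{16}\right) = -70 - \frac{809}{16} = - \frac{1929}{16}$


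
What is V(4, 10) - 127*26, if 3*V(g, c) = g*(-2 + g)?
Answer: -9898/3 ≈ -3299.3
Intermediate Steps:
V(g, c) = g*(-2 + g)/3 (V(g, c) = (g*(-2 + g))/3 = g*(-2 + g)/3)
V(4, 10) - 127*26 = (⅓)*4*(-2 + 4) - 127*26 = (⅓)*4*2 - 3302 = 8/3 - 3302 = -9898/3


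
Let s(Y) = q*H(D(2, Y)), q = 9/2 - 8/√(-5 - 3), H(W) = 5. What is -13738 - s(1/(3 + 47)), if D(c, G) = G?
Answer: -27521/2 - 10*I*√2 ≈ -13761.0 - 14.142*I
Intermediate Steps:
q = 9/2 + 2*I*√2 (q = 9*(½) - 8*(-I*√2/4) = 9/2 - 8*(-I*√2/4) = 9/2 - (-2)*I*√2 = 9/2 + 2*I*√2 ≈ 4.5 + 2.8284*I)
s(Y) = 45/2 + 10*I*√2 (s(Y) = (9/2 + 2*I*√2)*5 = 45/2 + 10*I*√2)
-13738 - s(1/(3 + 47)) = -13738 - (45/2 + 10*I*√2) = -13738 + (-45/2 - 10*I*√2) = -27521/2 - 10*I*√2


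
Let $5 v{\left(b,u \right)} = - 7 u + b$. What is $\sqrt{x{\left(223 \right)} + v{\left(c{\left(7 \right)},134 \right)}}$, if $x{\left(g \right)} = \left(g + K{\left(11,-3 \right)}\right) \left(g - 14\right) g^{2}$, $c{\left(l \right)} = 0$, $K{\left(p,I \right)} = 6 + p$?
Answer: $\frac{\sqrt{62360161310}}{5} \approx 49944.0$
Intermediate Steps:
$x{\left(g \right)} = g^{2} \left(-14 + g\right) \left(17 + g\right)$ ($x{\left(g \right)} = \left(g + \left(6 + 11\right)\right) \left(g - 14\right) g^{2} = \left(g + 17\right) \left(-14 + g\right) g^{2} = \left(17 + g\right) \left(-14 + g\right) g^{2} = \left(-14 + g\right) \left(17 + g\right) g^{2} = g^{2} \left(-14 + g\right) \left(17 + g\right)$)
$v{\left(b,u \right)} = - \frac{7 u}{5} + \frac{b}{5}$ ($v{\left(b,u \right)} = \frac{- 7 u + b}{5} = \frac{b - 7 u}{5} = - \frac{7 u}{5} + \frac{b}{5}$)
$\sqrt{x{\left(223 \right)} + v{\left(c{\left(7 \right)},134 \right)}} = \sqrt{223^{2} \left(-238 + 223^{2} + 3 \cdot 223\right) + \left(\left(- \frac{7}{5}\right) 134 + \frac{1}{5} \cdot 0\right)} = \sqrt{49729 \left(-238 + 49729 + 669\right) + \left(- \frac{938}{5} + 0\right)} = \sqrt{49729 \cdot 50160 - \frac{938}{5}} = \sqrt{2494406640 - \frac{938}{5}} = \sqrt{\frac{12472032262}{5}} = \frac{\sqrt{62360161310}}{5}$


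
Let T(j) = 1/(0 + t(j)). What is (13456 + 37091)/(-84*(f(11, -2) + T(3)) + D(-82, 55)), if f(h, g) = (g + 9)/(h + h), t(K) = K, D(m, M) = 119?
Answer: 79431/101 ≈ 786.45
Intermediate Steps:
f(h, g) = (9 + g)/(2*h) (f(h, g) = (9 + g)/((2*h)) = (9 + g)*(1/(2*h)) = (9 + g)/(2*h))
T(j) = 1/j (T(j) = 1/(0 + j) = 1/j)
(13456 + 37091)/(-84*(f(11, -2) + T(3)) + D(-82, 55)) = (13456 + 37091)/(-84*((½)*(9 - 2)/11 + 1/3) + 119) = 50547/(-84*((½)*(1/11)*7 + ⅓) + 119) = 50547/(-84*(7/22 + ⅓) + 119) = 50547/(-84*43/66 + 119) = 50547/(-602/11 + 119) = 50547/(707/11) = 50547*(11/707) = 79431/101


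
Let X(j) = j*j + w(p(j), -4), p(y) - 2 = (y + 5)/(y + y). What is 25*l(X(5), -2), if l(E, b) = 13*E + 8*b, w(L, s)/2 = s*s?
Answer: 18125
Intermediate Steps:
p(y) = 2 + (5 + y)/(2*y) (p(y) = 2 + (y + 5)/(y + y) = 2 + (5 + y)/((2*y)) = 2 + (5 + y)*(1/(2*y)) = 2 + (5 + y)/(2*y))
w(L, s) = 2*s² (w(L, s) = 2*(s*s) = 2*s²)
X(j) = 32 + j² (X(j) = j*j + 2*(-4)² = j² + 2*16 = j² + 32 = 32 + j²)
l(E, b) = 8*b + 13*E
25*l(X(5), -2) = 25*(8*(-2) + 13*(32 + 5²)) = 25*(-16 + 13*(32 + 25)) = 25*(-16 + 13*57) = 25*(-16 + 741) = 25*725 = 18125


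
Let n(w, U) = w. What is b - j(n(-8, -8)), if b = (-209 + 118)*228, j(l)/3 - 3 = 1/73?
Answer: -1515264/73 ≈ -20757.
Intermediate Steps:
j(l) = 660/73 (j(l) = 9 + 3/73 = 660/73)
b = -20748 (b = -91*228 = -20748)
b - j(n(-8, -8)) = -20748 - 660/73 = -1515264/73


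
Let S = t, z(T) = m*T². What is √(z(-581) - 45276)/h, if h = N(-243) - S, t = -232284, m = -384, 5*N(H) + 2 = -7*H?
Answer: 350*I*√26463/1163119 ≈ 0.048951*I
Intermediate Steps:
N(H) = -⅖ - 7*H/5 (N(H) = -⅖ + (-7*H)/5 = -⅖ - 7*H/5)
z(T) = -384*T²
S = -232284
h = 1163119/5 (h = (-⅖ - 7/5*(-243)) - 1*(-232284) = (-⅖ + 1701/5) + 232284 = 1699/5 + 232284 = 1163119/5 ≈ 2.3262e+5)
√(z(-581) - 45276)/h = √(-384*(-581)² - 45276)/(1163119/5) = √(-384*337561 - 45276)*(5/1163119) = √(-129623424 - 45276)*(5/1163119) = √(-129668700)*(5/1163119) = (70*I*√26463)*(5/1163119) = 350*I*√26463/1163119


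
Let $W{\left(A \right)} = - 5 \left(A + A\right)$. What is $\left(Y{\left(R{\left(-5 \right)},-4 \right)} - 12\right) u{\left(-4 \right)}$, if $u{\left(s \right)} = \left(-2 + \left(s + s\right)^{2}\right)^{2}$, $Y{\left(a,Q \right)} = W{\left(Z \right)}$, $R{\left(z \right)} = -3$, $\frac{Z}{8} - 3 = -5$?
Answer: $568912$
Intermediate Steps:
$Z = -16$ ($Z = 24 + 8 \left(-5\right) = 24 - 40 = -16$)
$W{\left(A \right)} = - 10 A$ ($W{\left(A \right)} = - 5 \cdot 2 A = - 10 A$)
$Y{\left(a,Q \right)} = 160$ ($Y{\left(a,Q \right)} = \left(-10\right) \left(-16\right) = 160$)
$u{\left(s \right)} = \left(-2 + 4 s^{2}\right)^{2}$ ($u{\left(s \right)} = \left(-2 + \left(2 s\right)^{2}\right)^{2} = \left(-2 + 4 s^{2}\right)^{2}$)
$\left(Y{\left(R{\left(-5 \right)},-4 \right)} - 12\right) u{\left(-4 \right)} = \left(160 - 12\right) 4 \left(-1 + 2 \left(-4\right)^{2}\right)^{2} = 148 \cdot 4 \left(-1 + 2 \cdot 16\right)^{2} = 148 \cdot 4 \left(-1 + 32\right)^{2} = 148 \cdot 4 \cdot 31^{2} = 148 \cdot 4 \cdot 961 = 148 \cdot 3844 = 568912$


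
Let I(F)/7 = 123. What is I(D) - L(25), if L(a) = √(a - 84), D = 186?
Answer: 861 - I*√59 ≈ 861.0 - 7.6811*I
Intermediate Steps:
I(F) = 861 (I(F) = 7*123 = 861)
L(a) = √(-84 + a)
I(D) - L(25) = 861 - √(-84 + 25) = 861 - √(-59) = 861 - I*√59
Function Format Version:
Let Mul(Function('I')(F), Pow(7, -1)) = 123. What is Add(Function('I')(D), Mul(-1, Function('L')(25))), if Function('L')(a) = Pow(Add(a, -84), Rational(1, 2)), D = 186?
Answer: Add(861, Mul(-1, I, Pow(59, Rational(1, 2)))) ≈ Add(861.00, Mul(-7.6811, I))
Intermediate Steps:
Function('I')(F) = 861 (Function('I')(F) = Mul(7, 123) = 861)
Function('L')(a) = Pow(Add(-84, a), Rational(1, 2))
Add(Function('I')(D), Mul(-1, Function('L')(25))) = Add(861, Mul(-1, Pow(Add(-84, 25), Rational(1, 2)))) = Add(861, Mul(-1, Pow(-59, Rational(1, 2)))) = Add(861, Mul(-1, Mul(I, Pow(59, Rational(1, 2))))) = Add(861, Mul(-1, I, Pow(59, Rational(1, 2))))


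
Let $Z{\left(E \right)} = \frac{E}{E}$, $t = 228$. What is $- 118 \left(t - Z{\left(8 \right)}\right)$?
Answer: $-26786$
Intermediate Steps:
$Z{\left(E \right)} = 1$
$- 118 \left(t - Z{\left(8 \right)}\right) = - 118 \left(228 - 1\right) = \left(-118\right) 227 = -26786$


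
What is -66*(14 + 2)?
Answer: -1056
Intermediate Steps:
-66*(14 + 2) = -66*16 = -1056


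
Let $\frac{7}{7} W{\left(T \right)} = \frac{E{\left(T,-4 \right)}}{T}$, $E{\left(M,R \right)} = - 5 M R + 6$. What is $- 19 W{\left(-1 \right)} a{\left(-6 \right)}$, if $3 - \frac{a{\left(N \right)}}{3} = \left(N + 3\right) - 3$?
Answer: $-7182$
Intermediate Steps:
$a{\left(N \right)} = 9 - 3 N$ ($a{\left(N \right)} = 9 - 3 \left(\left(N + 3\right) - 3\right) = 9 - 3 \left(\left(3 + N\right) - 3\right) = 9 - 3 N$)
$E{\left(M,R \right)} = 6 - 5 M R$ ($E{\left(M,R \right)} = - 5 M R + 6 = 6 - 5 M R$)
$W{\left(T \right)} = \frac{6 + 20 T}{T}$ ($W{\left(T \right)} = \frac{6 - 5 T \left(-4\right)}{T} = \frac{6 + 20 T}{T}$)
$- 19 W{\left(-1 \right)} a{\left(-6 \right)} = - 19 \left(20 + \frac{6}{-1}\right) \left(9 - -18\right) = - 19 \left(20 + 6 \left(-1\right)\right) \left(9 + 18\right) = - 19 \left(20 - 6\right) 27 = \left(-19\right) 14 \cdot 27 = \left(-266\right) 27 = -7182$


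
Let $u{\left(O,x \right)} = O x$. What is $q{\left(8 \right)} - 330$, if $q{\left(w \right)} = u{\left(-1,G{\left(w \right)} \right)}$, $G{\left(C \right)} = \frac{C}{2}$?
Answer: $-334$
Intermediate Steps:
$G{\left(C \right)} = \frac{C}{2}$ ($G{\left(C \right)} = C \frac{1}{2} = \frac{C}{2}$)
$q{\left(w \right)} = - \frac{w}{2}$
$q{\left(8 \right)} - 330 = \left(- \frac{1}{2}\right) 8 - 330 = -4 - 330 = -334$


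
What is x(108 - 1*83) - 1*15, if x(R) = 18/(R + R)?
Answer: -366/25 ≈ -14.640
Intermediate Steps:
x(R) = 9/R (x(R) = 18/(2*R) = (1/(2*R))*18 = 9/R)
x(108 - 1*83) - 1*15 = 9/(108 - 1*83) - 1*15 = 9/(108 - 83) - 15 = 9/25 - 15 = -366/25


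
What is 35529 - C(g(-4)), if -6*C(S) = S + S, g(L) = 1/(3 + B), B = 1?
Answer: 426349/12 ≈ 35529.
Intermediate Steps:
g(L) = 1/4 (g(L) = 1/(3 + 1) = 1/4)
C(S) = -S/3 (C(S) = -(S + S)/6 = -S/3)
35529 - C(g(-4)) = 35529 - (-1)/(3*4) = 35529 - 1*(-1/12) = 35529 + 1/12 = 426349/12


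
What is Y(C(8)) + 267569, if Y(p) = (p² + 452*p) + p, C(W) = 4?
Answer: 269397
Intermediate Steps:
Y(p) = p² + 453*p
Y(C(8)) + 267569 = 4*(453 + 4) + 267569 = 4*457 + 267569 = 1828 + 267569 = 269397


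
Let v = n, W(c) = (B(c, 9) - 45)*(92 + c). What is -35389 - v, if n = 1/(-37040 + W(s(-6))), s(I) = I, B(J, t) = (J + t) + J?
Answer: -1456894351/41168 ≈ -35389.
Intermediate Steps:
B(J, t) = t + 2*J
W(c) = (-36 + 2*c)*(92 + c) (W(c) = ((9 + 2*c) - 45)*(92 + c) = (-36 + 2*c)*(92 + c))
n = -1/41168 (n = 1/(-37040 + (-3312 + 2*(-6)² + 148*(-6))) = 1/(-37040 + (-3312 + 2*36 - 888)) = 1/(-37040 + (-3312 + 72 - 888)) = 1/(-37040 - 4128) = 1/(-41168) = -1/41168 ≈ -2.4291e-5)
v = -1/41168 ≈ -2.4291e-5
-35389 - v = -35389 - 1*(-1/41168) = -35389 + 1/41168 = -1456894351/41168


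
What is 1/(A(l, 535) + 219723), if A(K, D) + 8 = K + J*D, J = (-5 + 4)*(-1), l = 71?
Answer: 1/220321 ≈ 4.5388e-6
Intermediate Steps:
J = 1 (J = -1*(-1) = 1)
A(K, D) = -8 + D + K (A(K, D) = -8 + (K + 1*D) = -8 + (K + D) = -8 + (D + K) = -8 + D + K)
1/(A(l, 535) + 219723) = 1/((-8 + 535 + 71) + 219723) = 1/(598 + 219723) = 1/220321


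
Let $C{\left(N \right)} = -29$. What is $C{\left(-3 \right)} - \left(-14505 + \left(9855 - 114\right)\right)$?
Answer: $4735$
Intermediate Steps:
$C{\left(-3 \right)} - \left(-14505 + \left(9855 - 114\right)\right) = -29 - \left(-14505 + \left(9855 - 114\right)\right) = -29 - \left(-14505 + 9741\right) = -29 - -4764 = -29 + 4764 = 4735$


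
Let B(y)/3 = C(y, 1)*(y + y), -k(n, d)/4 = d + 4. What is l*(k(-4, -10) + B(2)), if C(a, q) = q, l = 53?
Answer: 1908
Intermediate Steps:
k(n, d) = -16 - 4*d (k(n, d) = -4*(d + 4) = -4*(4 + d) = -16 - 4*d)
B(y) = 6*y (B(y) = 3*(1*(y + y)) = 3*(1*(2*y)) = 3*(2*y) = 6*y)
l*(k(-4, -10) + B(2)) = 53*((-16 - 4*(-10)) + 6*2) = 53*((-16 + 40) + 12) = 53*(24 + 12) = 53*36 = 1908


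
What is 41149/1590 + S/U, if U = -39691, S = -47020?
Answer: 1708006759/63108690 ≈ 27.065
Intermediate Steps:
41149/1590 + S/U = 41149/1590 - 47020/(-39691) = 41149*(1/1590) - 47020*(-1/39691) = 41149/1590 + 47020/39691 = 1708006759/63108690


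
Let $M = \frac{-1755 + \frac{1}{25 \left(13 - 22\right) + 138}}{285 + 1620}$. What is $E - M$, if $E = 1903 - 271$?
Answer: $\frac{270632206}{165735} \approx 1632.9$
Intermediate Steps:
$E = 1632$
$M = - \frac{152686}{165735}$ ($M = \frac{-1755 + \frac{1}{25 \left(-9\right) + 138}}{1905} = \left(-1755 + \frac{1}{-225 + 138}\right) \frac{1}{1905} = \left(-1755 + \frac{1}{-87}\right) \frac{1}{1905} = \left(-1755 - \frac{1}{87}\right) \frac{1}{1905} = \left(- \frac{152686}{87}\right) \frac{1}{1905} = - \frac{152686}{165735} \approx -0.92127$)
$E - M = 1632 - - \frac{152686}{165735} = 1632 + \frac{152686}{165735} = \frac{270632206}{165735}$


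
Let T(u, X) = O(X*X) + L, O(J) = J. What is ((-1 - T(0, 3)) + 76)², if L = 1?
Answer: 4225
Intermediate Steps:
T(u, X) = 1 + X² (T(u, X) = X*X + 1 = X² + 1 = 1 + X²)
((-1 - T(0, 3)) + 76)² = ((-1 - (1 + 3²)) + 76)² = ((-1 - (1 + 9)) + 76)² = ((-1 - 1*10) + 76)² = ((-1 - 10) + 76)² = (-11 + 76)² = 65² = 4225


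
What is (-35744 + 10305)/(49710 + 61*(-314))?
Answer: -25439/30556 ≈ -0.83254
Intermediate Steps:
(-35744 + 10305)/(49710 + 61*(-314)) = -25439/(49710 - 19154) = -25439/30556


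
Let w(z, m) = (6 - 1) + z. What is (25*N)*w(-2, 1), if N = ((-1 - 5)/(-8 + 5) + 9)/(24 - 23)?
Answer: 825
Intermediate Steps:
w(z, m) = 5 + z
N = 11 (N = (-6/(-3) + 9)/1 = (-6*(-⅓) + 9)*1 = (2 + 9)*1 = 11*1 = 11)
(25*N)*w(-2, 1) = (25*11)*(5 - 2) = 275*3 = 825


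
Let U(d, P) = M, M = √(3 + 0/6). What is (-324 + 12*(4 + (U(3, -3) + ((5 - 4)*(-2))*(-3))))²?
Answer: 42048 - 4896*√3 ≈ 33568.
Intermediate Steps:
M = √3 (M = √(3 + 0*(⅙)) = √(3 + 0) = √3 ≈ 1.7320)
U(d, P) = √3
(-324 + 12*(4 + (U(3, -3) + ((5 - 4)*(-2))*(-3))))² = (-324 + 12*(4 + (√3 + ((5 - 4)*(-2))*(-3))))² = (-324 + 12*(4 + (√3 + (1*(-2))*(-3))))² = (-324 + 12*(4 + (√3 - 2*(-3))))² = (-324 + 12*(4 + (√3 + 6)))² = (-324 + 12*(4 + (6 + √3)))² = (-324 + 12*(10 + √3))² = (-324 + (120 + 12*√3))² = (-204 + 12*√3)²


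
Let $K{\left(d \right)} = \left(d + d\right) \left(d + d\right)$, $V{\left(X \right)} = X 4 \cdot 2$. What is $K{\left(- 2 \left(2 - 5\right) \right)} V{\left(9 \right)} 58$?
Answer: $601344$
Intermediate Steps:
$V{\left(X \right)} = 8 X$ ($V{\left(X \right)} = 4 X 2 = 8 X$)
$K{\left(d \right)} = 4 d^{2}$ ($K{\left(d \right)} = 2 d 2 d = 4 d^{2}$)
$K{\left(- 2 \left(2 - 5\right) \right)} V{\left(9 \right)} 58 = 4 \left(- 2 \left(2 - 5\right)\right)^{2} \cdot 8 \cdot 9 \cdot 58 = 4 \left(\left(-2\right) \left(-3\right)\right)^{2} \cdot 72 \cdot 58 = 4 \cdot 6^{2} \cdot 72 \cdot 58 = 4 \cdot 36 \cdot 72 \cdot 58 = 144 \cdot 72 \cdot 58 = 10368 \cdot 58 = 601344$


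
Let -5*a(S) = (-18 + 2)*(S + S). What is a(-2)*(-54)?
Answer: 3456/5 ≈ 691.20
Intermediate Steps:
a(S) = 32*S/5 (a(S) = -(-18 + 2)*(S + S)/5 = -(-16)*2*S/5 = -(-32)*S/5 = 32*S/5)
a(-2)*(-54) = ((32/5)*(-2))*(-54) = -64/5*(-54) = 3456/5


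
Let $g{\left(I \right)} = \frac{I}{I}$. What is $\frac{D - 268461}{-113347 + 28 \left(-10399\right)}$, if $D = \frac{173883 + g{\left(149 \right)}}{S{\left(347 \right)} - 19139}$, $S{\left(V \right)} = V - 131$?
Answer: $\frac{5080261387}{7654713037} \approx 0.66368$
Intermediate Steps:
$g{\left(I \right)} = 1$
$S{\left(V \right)} = -131 + V$
$D = - \frac{173884}{18923}$ ($D = \frac{173883 + 1}{\left(-131 + 347\right) - 19139} = \frac{173884}{216 - 19139} = \frac{173884}{-18923} = 173884 \left(- \frac{1}{18923}\right) = - \frac{173884}{18923} \approx -9.189$)
$\frac{D - 268461}{-113347 + 28 \left(-10399\right)} = \frac{- \frac{173884}{18923} - 268461}{-113347 + 28 \left(-10399\right)} = - \frac{5080261387}{18923 \left(-113347 - 291172\right)} = - \frac{5080261387}{18923 \left(-404519\right)} = \left(- \frac{5080261387}{18923}\right) \left(- \frac{1}{404519}\right) = \frac{5080261387}{7654713037}$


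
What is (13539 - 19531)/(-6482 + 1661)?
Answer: 5992/4821 ≈ 1.2429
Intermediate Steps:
(13539 - 19531)/(-6482 + 1661) = -5992/(-4821) = -5992*(-1/4821) = 5992/4821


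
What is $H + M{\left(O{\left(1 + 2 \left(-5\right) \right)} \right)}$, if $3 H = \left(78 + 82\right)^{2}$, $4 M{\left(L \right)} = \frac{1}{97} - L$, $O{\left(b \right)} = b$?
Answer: $\frac{4967711}{582} \approx 8535.6$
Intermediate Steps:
$M{\left(L \right)} = \frac{1}{388} - \frac{L}{4}$ ($M{\left(L \right)} = \frac{\frac{1}{97} - L}{4} = \frac{1}{388} - \frac{L}{4}$)
$H = \frac{25600}{3}$ ($H = \frac{\left(78 + 82\right)^{2}}{3} = \frac{160^{2}}{3} = \frac{1}{3} \cdot 25600 = \frac{25600}{3} \approx 8533.3$)
$H + M{\left(O{\left(1 + 2 \left(-5\right) \right)} \right)} = \frac{25600}{3} - \left(- \frac{1}{388} + \frac{1 + 2 \left(-5\right)}{4}\right) = \frac{25600}{3} - \left(- \frac{1}{388} + \frac{1 - 10}{4}\right) = \frac{25600}{3} + \left(\frac{1}{388} - - \frac{9}{4}\right) = \frac{25600}{3} + \left(\frac{1}{388} + \frac{9}{4}\right) = \frac{25600}{3} + \frac{437}{194} = \frac{4967711}{582}$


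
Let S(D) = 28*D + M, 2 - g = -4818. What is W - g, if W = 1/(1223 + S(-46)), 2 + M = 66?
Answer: -4821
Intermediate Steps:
M = 64 (M = -2 + 66 = 64)
g = 4820 (g = 2 - 1*(-4818) = 2 + 4818 = 4820)
S(D) = 64 + 28*D (S(D) = 28*D + 64 = 64 + 28*D)
W = -1 (W = 1/(1223 + (64 + 28*(-46))) = 1/(1223 + (64 - 1288)) = 1/(1223 - 1224) = 1/(-1) = -1)
W - g = -1 - 1*4820 = -1 - 4820 = -4821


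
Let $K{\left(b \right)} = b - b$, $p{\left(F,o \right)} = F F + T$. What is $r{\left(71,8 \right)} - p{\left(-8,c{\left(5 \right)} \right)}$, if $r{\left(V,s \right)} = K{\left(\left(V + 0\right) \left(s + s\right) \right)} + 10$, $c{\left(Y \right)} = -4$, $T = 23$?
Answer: $-77$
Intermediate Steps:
$p{\left(F,o \right)} = 23 + F^{2}$ ($p{\left(F,o \right)} = F F + 23 = F^{2} + 23 = 23 + F^{2}$)
$K{\left(b \right)} = 0$
$r{\left(V,s \right)} = 10$ ($r{\left(V,s \right)} = 0 + 10 = 10$)
$r{\left(71,8 \right)} - p{\left(-8,c{\left(5 \right)} \right)} = 10 - \left(23 + \left(-8\right)^{2}\right) = 10 - \left(23 + 64\right) = 10 - 87 = -77$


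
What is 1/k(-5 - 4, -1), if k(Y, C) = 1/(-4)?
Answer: -4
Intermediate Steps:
k(Y, C) = -1/4
1/k(-5 - 4, -1) = 1/(-1/4) = -4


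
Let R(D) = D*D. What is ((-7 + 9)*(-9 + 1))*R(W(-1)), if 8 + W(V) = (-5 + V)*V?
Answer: -64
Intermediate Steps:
W(V) = -8 + V*(-5 + V) (W(V) = -8 + (-5 + V)*V = -8 + V*(-5 + V))
R(D) = D**2
((-7 + 9)*(-9 + 1))*R(W(-1)) = ((-7 + 9)*(-9 + 1))*(-8 + (-1)**2 - 5*(-1))**2 = (2*(-8))*(-8 + 1 + 5)**2 = -16*(-2)**2 = -16*4 = -64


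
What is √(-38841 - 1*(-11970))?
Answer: 13*I*√159 ≈ 163.92*I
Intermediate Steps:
√(-38841 - 1*(-11970)) = √(-38841 + 11970) = √(-26871) = 13*I*√159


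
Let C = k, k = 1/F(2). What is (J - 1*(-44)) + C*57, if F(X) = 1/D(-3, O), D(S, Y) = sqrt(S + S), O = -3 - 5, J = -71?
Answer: -27 + 57*I*sqrt(6) ≈ -27.0 + 139.62*I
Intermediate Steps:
O = -8
D(S, Y) = sqrt(2)*sqrt(S) (D(S, Y) = sqrt(2*S) = sqrt(2)*sqrt(S))
F(X) = -I*sqrt(6)/6 (F(X) = 1/(sqrt(2)*sqrt(-3)) = 1/(sqrt(2)*(I*sqrt(3))) = 1/(I*sqrt(6)) = -I*sqrt(6)/6)
k = I*sqrt(6) (k = 1/(-I*sqrt(6)/6) = I*sqrt(6) ≈ 2.4495*I)
C = I*sqrt(6) ≈ 2.4495*I
(J - 1*(-44)) + C*57 = (-71 - 1*(-44)) + (I*sqrt(6))*57 = (-71 + 44) + 57*I*sqrt(6) = -27 + 57*I*sqrt(6)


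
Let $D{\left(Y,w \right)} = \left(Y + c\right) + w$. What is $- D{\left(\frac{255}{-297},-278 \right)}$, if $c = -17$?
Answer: $\frac{29290}{99} \approx 295.86$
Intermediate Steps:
$D{\left(Y,w \right)} = -17 + Y + w$ ($D{\left(Y,w \right)} = \left(Y - 17\right) + w = \left(-17 + Y\right) + w = -17 + Y + w$)
$- D{\left(\frac{255}{-297},-278 \right)} = - (-17 + \frac{255}{-297} - 278) = - (-17 + 255 \left(- \frac{1}{297}\right) - 278) = - (-17 - \frac{85}{99} - 278) = \left(-1\right) \left(- \frac{29290}{99}\right) = \frac{29290}{99}$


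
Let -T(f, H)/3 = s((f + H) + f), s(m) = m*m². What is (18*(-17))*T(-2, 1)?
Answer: -24786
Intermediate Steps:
s(m) = m³
T(f, H) = -3*(H + 2*f)³ (T(f, H) = -3*((f + H) + f)³ = -3*((H + f) + f)³ = -3*(H + 2*f)³)
(18*(-17))*T(-2, 1) = (18*(-17))*(-3*(1 + 2*(-2))³) = -(-918)*(1 - 4)³ = -(-918)*(-3)³ = -(-918)*(-27) = -306*81 = -24786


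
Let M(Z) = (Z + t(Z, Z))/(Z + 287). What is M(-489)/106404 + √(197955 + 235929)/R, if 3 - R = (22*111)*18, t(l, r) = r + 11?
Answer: 967/21493608 - 2*√108471/43953 ≈ -0.014941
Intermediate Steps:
t(l, r) = 11 + r
R = -43953 (R = 3 - 22*111*18 = 3 - 2442*18 = 3 - 1*43956 = 3 - 43956 = -43953)
M(Z) = (11 + 2*Z)/(287 + Z) (M(Z) = (Z + (11 + Z))/(Z + 287) = (11 + 2*Z)/(287 + Z))
M(-489)/106404 + √(197955 + 235929)/R = ((11 + 2*(-489))/(287 - 489))/106404 + √(197955 + 235929)/(-43953) = ((11 - 978)/(-202))*(1/106404) + √433884*(-1/43953) = -1/202*(-967)*(1/106404) + (2*√108471)*(-1/43953) = (967/202)*(1/106404) - 2*√108471/43953 = 967/21493608 - 2*√108471/43953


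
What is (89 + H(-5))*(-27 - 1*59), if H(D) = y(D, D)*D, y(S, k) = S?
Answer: -9804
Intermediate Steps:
H(D) = D**2 (H(D) = D*D = D**2)
(89 + H(-5))*(-27 - 1*59) = (89 + (-5)**2)*(-27 - 1*59) = (89 + 25)*(-27 - 59) = 114*(-86) = -9804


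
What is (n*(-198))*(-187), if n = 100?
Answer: 3702600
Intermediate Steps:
(n*(-198))*(-187) = (100*(-198))*(-187) = -19800*(-187) = 3702600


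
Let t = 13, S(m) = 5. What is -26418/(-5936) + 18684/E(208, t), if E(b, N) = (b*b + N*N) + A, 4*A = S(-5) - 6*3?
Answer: 359495817/73656856 ≈ 4.8807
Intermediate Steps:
A = -13/4 (A = (5 - 6*3)/4 = (5 - 1*18)/4 = (5 - 18)/4 = (¼)*(-13) = -13/4 ≈ -3.2500)
E(b, N) = -13/4 + N² + b² (E(b, N) = (b*b + N*N) - 13/4 = (b² + N²) - 13/4 = (N² + b²) - 13/4 = -13/4 + N² + b²)
-26418/(-5936) + 18684/E(208, t) = -26418/(-5936) + 18684/(-13/4 + 13² + 208²) = -26418*(-1/5936) + 18684/(-13/4 + 169 + 43264) = 1887/424 + 18684/(173719/4) = 1887/424 + 18684*(4/173719) = 1887/424 + 74736/173719 = 359495817/73656856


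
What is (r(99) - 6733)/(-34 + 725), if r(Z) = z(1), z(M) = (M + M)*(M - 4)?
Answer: -6739/691 ≈ -9.7525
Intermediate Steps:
z(M) = 2*M*(-4 + M) (z(M) = (2*M)*(-4 + M) = 2*M*(-4 + M))
r(Z) = -6 (r(Z) = 2*1*(-4 + 1) = 2*1*(-3) = -6)
(r(99) - 6733)/(-34 + 725) = (-6 - 6733)/(-34 + 725) = -6739/691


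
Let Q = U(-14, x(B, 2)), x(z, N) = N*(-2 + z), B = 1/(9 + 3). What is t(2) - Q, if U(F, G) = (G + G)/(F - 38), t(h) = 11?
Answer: 1693/156 ≈ 10.853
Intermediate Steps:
B = 1/12 ≈ 0.083333
U(F, G) = 2*G/(-38 + F) (U(F, G) = (2*G)/(-38 + F) = 2*G/(-38 + F))
Q = 23/156 (Q = 2*(2*(-2 + 1/12))/(-38 - 14) = 2*(2*(-23/12))/(-52) = 2*(-23/6)*(-1/52) = 23/156 ≈ 0.14744)
t(2) - Q = 11 - 1*23/156 = 11 - 23/156 = 1693/156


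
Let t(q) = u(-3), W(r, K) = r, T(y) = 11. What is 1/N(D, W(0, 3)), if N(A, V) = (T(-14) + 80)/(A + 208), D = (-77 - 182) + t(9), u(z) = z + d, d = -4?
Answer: -58/91 ≈ -0.63736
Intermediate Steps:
u(z) = -4 + z (u(z) = z - 4 = -4 + z)
t(q) = -7 (t(q) = -4 - 3 = -7)
D = -266 (D = (-77 - 182) - 7 = -259 - 7 = -266)
N(A, V) = 91/(208 + A) (N(A, V) = (11 + 80)/(A + 208) = 91/(208 + A))
1/N(D, W(0, 3)) = 1/(91/(208 - 266)) = 1/(91/(-58)) = 1/(91*(-1/58)) = 1/(-91/58) = -58/91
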